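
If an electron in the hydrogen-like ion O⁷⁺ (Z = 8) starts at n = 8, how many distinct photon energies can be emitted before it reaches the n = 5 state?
6

The electron can occupy levels n = 5, 6, ..., 8 during de-excitation — that is m = 8 - 5 + 1 = 4 distinct levels.

The number of distinct spectral lines equals the number of ways to choose 2 of these m levels (each pair gives one possible emission transition):

Number of lines = m(m-1)/2 = 4×3/2 = 6

These correspond to all possible transitions between the 4 levels:
8 → 7, 8 → 6, 8 → 5, 7 → 6, 7 → 5, 6 → 5

Each transition produces a photon with a unique energy (and thus wavelength). This count does not depend on Z.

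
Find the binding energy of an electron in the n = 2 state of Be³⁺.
54.42280 eV

The ionization energy is the energy needed to remove the electron completely (n → ∞).

For a hydrogen-like ion with Z = 4, E_n = -13.6057 Z² / n² eV.

At n = 2: E_2 = -13.6057 × 4² / 2² = -54.42280000 eV
At n = ∞: E_∞ = 0 eV

Ionization energy = E_∞ - E_2 = 0 - (-54.42280000) = 54.42280000 eV
Ionization energy ≈ 54.42280 eV

This is also called the binding energy of the electron in state n = 2.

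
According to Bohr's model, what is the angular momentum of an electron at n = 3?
3.16372e-34 J·s (or 3ℏ)

In the Bohr model, angular momentum is quantized:
L = nℏ

where ℏ = h/(2π) = 1.0545718e-34 J·s

For n = 3:
L = 3 × 1.0545718e-34 J·s
L = 3.16372e-34 J·s

This can also be written as L = 3ℏ.
The angular momentum is an integer multiple of the reduced Planck constant.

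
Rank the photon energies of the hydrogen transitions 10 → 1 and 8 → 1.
10 → 1

Calculate the energy for each transition:

Transition 10 → 1:
ΔE₁ = |E_1 - E_10| = |-13.6057/1² - (-13.6057/10²)|
ΔE₁ = |-13.60570000 - (-0.13605700)| = 13.46964 eV

Transition 8 → 1:
ΔE₂ = |E_1 - E_8| = |-13.6057/1² - (-13.6057/8²)|
ΔE₂ = |-13.60570000 - (-0.21258906)| = 13.39311 eV

Since 13.46964 eV > 13.39311 eV, the transition 10 → 1 emits the more energetic photon.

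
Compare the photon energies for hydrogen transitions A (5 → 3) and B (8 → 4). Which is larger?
5 → 3

Calculate the energy for each transition:

Transition 5 → 3:
ΔE₁ = |E_3 - E_5| = |-13.6057/3² - (-13.6057/5²)|
ΔE₁ = |-1.511744444444 - (-0.544228000000)| = 0.967516444 eV

Transition 8 → 4:
ΔE₂ = |E_4 - E_8| = |-13.6057/4² - (-13.6057/8²)|
ΔE₂ = |-0.850356250000 - (-0.212589062500)| = 0.637767188 eV

Since 0.967516444 eV > 0.637767188 eV, the transition 5 → 3 emits the more energetic photon.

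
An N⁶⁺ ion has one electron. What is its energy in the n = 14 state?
-3.401425 eV

For hydrogen-like ions, the energy levels scale with Z²:
E_n = -13.6057 Z² / n² eV

For N⁶⁺ (Z = 7) at n = 14:
E_14 = -13.6057 × 7² / 14²
E_14 = -13.6057 × 49 / 196
E_14 = -666.6793 / 196
E_14 = -3.401425 eV

The energy is 49 times more negative than hydrogen at the same n due to the stronger nuclear charge.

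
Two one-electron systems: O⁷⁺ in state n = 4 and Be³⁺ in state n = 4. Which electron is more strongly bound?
O⁷⁺ at n = 4 (E = -54.42280 eV)

Using E_n = -13.6057 Z² / n² eV:

O⁷⁺ (Z = 8) at n = 4:
E = -13.6057 × 8² / 4² = -13.6057 × 64 / 16 = -54.42280000 eV

Be³⁺ (Z = 4) at n = 4:
E = -13.6057 × 4² / 4² = -13.6057 × 16 / 16 = -13.60570000 eV

Since -54.42280000 eV < -13.60570000 eV,
O⁷⁺ at n = 4 is more tightly bound (requires more energy to ionize).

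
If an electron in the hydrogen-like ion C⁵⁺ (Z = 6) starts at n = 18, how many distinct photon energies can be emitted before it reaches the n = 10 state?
36

The electron can occupy levels n = 10, 11, ..., 18 during de-excitation — that is m = 18 - 10 + 1 = 9 distinct levels.

The number of distinct spectral lines equals the number of ways to choose 2 of these m levels (each pair gives one possible emission transition):

Number of lines = m(m-1)/2 = 9×8/2 = 36

These correspond to all possible transitions between the 9 levels:
18 → 17, 18 → 16, 18 → 15, 18 → 14, 18 → 13, 18 → 12, 18 → 11, 18 → 10...

Each transition produces a photon with a unique energy (and thus wavelength). This count does not depend on Z.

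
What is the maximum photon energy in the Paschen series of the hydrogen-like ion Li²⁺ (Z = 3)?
13.6057 eV

The series limit corresponds to the transition from n = ∞ to n = 3.
This is the highest energy (shortest wavelength) transition in the Paschen series.

E_∞ = 0 eV
E_3 = -13.6057 × 3² / 3² = -13.6057 eV

Energy at series limit:
ΔE = E_∞ - E_3 = 0 - (-13.6057) = 13.6057 eV

This energy equals the ionization energy from the n = 3 state of Li²⁺.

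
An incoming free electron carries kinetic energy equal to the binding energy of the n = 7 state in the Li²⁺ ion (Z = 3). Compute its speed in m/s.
9.376e+05 m/s (or 0.312744% of c)

The binding energy at n = 7 for Li²⁺ is:
E_7 = -13.6057 × 3²/7² = -2.49900612 eV
|E_7| = 2.49900612 eV

Convert to Joules:
KE = 2.49900612 eV × (1.602177 × 10⁻¹⁹ J/eV) = 4.00385e-19 J

Using KE = ½mv²:
v = √(2·KE/m_e)
v = √(2 × 4.00385e-19 J / 9.10938 × 10⁻³¹ kg)
v = 9.376e+05 m/s

This is approximately 0.312744% the speed of light.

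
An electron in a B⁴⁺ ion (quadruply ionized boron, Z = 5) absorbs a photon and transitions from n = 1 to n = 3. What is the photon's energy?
302.34889 eV

The energy levels of a hydrogen-like atom are E_n = -13.6057 Z² eV / n².

Energy at n = 1: E_1 = -13.6057 × 5² / 1² = -340.14250000 eV
Energy at n = 3: E_3 = -13.6057 × 5² / 3² = -37.79361111 eV

The excitation energy is the difference:
ΔE = E_3 - E_1
ΔE = -37.79361111 - (-340.14250000)
ΔE = 302.34889 eV

Since this is positive, energy must be absorbed (photon absorption).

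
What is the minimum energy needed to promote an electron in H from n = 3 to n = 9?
1.3438 eV

The energy levels of a hydrogen-like atom are E_n = -13.6057 eV / n².

Energy at n = 3: E_3 = -13.6057 / 3² = -1.5117444 eV
Energy at n = 9: E_9 = -13.6057 / 9² = -0.1679716 eV

The excitation energy is the difference:
ΔE = E_9 - E_3
ΔE = -0.1679716 - (-1.5117444)
ΔE = 1.3438 eV

Since this is positive, energy must be absorbed (photon absorption).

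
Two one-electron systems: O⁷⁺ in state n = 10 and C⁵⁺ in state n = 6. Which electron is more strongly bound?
C⁵⁺ at n = 6 (E = -13.61 eV)

Using E_n = -13.6057 Z² / n² eV:

O⁷⁺ (Z = 8) at n = 10:
E = -13.6057 × 8² / 10² = -13.6057 × 64 / 100 = -8.70765 eV

C⁵⁺ (Z = 6) at n = 6:
E = -13.6057 × 6² / 6² = -13.6057 × 36 / 36 = -13.60570 eV

Since -13.60570 eV < -8.70765 eV,
C⁵⁺ at n = 6 is more tightly bound (requires more energy to ionize).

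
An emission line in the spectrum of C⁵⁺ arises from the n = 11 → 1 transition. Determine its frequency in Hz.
1.175e+17 Hz

First, find the transition energy:
E_11 = -13.6057 × 6² / 11² = -4.0480 eV
E_1 = -13.6057 × 6² / 1² = -489.8052 eV
|ΔE| = |E_1 - E_11| = 485.7572 eV

Convert to Joules: E = 485.7572 eV × (1.602177 × 10⁻¹⁹ J/eV) = 7.78269e-17 J

Using E = hf:
f = E/h = 7.78269e-17 J / (6.62607 × 10⁻³⁴ J·s)
f = 1.175e+17 Hz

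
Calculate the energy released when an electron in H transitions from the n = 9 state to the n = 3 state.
1.344 eV

The energy levels are E_n = -13.6057 eV / n².

Energy at n = 9: E_9 = -13.6057 / 9² = -0.167972 eV
Energy at n = 3: E_3 = -13.6057 / 3² = -1.511744 eV

For emission (electron falling to lower state), the photon energy is:
E_photon = E_9 - E_3 = |-0.167972 - (-1.511744)|
E_photon = 1.344 eV

This energy is carried away by the emitted photon.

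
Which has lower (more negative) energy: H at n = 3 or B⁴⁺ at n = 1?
B⁴⁺ at n = 1 (E = -340.143 eV)

Using E_n = -13.6057 Z² / n² eV:

H (Z = 1) at n = 3:
E = -13.6057 × 1² / 3² = -13.6057 × 1 / 9 = -1.511744 eV

B⁴⁺ (Z = 5) at n = 1:
E = -13.6057 × 5² / 1² = -13.6057 × 25 / 1 = -340.142500 eV

Since -340.142500 eV < -1.511744 eV,
B⁴⁺ at n = 1 is more tightly bound (requires more energy to ionize).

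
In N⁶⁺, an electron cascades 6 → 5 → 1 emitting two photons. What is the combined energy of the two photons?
648.16 eV

The energy levels of N⁶⁺ are E_n = -13.6057 × 7² / n² eV.

First transition (6 → 5):
ΔE₁ = |E_5 - E_6|
ΔE₁ = |-26.66717200 - (-18.51886944)| = 8.14830 eV

Second transition (5 → 1):
ΔE₂ = |E_1 - E_5|
ΔE₂ = |-666.67930000 - (-26.66717200)| = 640.01213 eV

Total energy released:
E_total = ΔE₁ + ΔE₂ = 8.14830 + 640.01213 = 648.16 eV

Note: This equals the direct transition 6 → 1: 648.16 eV ✓
Energy is conserved regardless of the path taken.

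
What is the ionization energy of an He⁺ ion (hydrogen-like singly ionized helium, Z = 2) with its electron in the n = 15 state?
0.2419 eV

The ionization energy is the energy needed to remove the electron completely (n → ∞).

For a hydrogen-like ion with Z = 2, E_n = -13.6057 Z² / n² eV.

At n = 15: E_15 = -13.6057 × 2² / 15² = -0.2418791 eV
At n = ∞: E_∞ = 0 eV

Ionization energy = E_∞ - E_15 = 0 - (-0.2418791) = 0.2418791 eV
Ionization energy ≈ 0.2419 eV

This is also called the binding energy of the electron in state n = 15.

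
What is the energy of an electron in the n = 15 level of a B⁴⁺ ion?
-1.51 eV

For hydrogen-like ions, the energy levels scale with Z²:
E_n = -13.6057 Z² / n² eV

For B⁴⁺ (Z = 5) at n = 15:
E_15 = -13.6057 × 5² / 15²
E_15 = -13.6057 × 25 / 225
E_15 = -340.1425 / 225
E_15 = -1.51 eV

The energy is 25 times more negative than hydrogen at the same n due to the stronger nuclear charge.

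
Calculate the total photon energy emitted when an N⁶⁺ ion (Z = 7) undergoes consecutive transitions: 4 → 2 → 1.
625.012 eV

The energy levels of N⁶⁺ are E_n = -13.6057 × 7² / n² eV.

First transition (4 → 2):
ΔE₁ = |E_2 - E_4|
ΔE₁ = |-166.669825000 - (-41.667456250)| = 125.002369 eV

Second transition (2 → 1):
ΔE₂ = |E_1 - E_2|
ΔE₂ = |-666.679300000 - (-166.669825000)| = 500.009475 eV

Total energy released:
E_total = ΔE₁ + ΔE₂ = 125.002369 + 500.009475 = 625.012 eV

Note: This equals the direct transition 4 → 1: 625.012 eV ✓
Energy is conserved regardless of the path taken.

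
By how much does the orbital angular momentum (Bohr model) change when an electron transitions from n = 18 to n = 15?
3.16372e-34 J·s (or 3ℏ)

In the Bohr model, L_n = nℏ where ℏ = 1.0545718e-34 J·s.

L_18 = 18ℏ = 1.8982292e-33 J·s
L_15 = 15ℏ = 1.5818577e-33 J·s

ΔL = L_18 - L_15 = (18 - 15)ℏ = 3ℏ
ΔL = 3 × 1.0545718e-34 J·s = 3.16372e-34 J·s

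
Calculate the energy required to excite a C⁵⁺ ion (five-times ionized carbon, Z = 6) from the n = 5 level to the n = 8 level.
11.939002 eV

The energy levels of a hydrogen-like atom are E_n = -13.6057 Z² eV / n².

Energy at n = 5: E_5 = -13.6057 × 6² / 5² = -19.592208000 eV
Energy at n = 8: E_8 = -13.6057 × 6² / 8² = -7.653206250 eV

The excitation energy is the difference:
ΔE = E_8 - E_5
ΔE = -7.653206250 - (-19.592208000)
ΔE = 11.939002 eV

Since this is positive, energy must be absorbed (photon absorption).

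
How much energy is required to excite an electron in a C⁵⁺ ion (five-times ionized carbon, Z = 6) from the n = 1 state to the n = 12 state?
486.403775 eV

The energy levels of a hydrogen-like atom are E_n = -13.6057 Z² eV / n².

Energy at n = 1: E_1 = -13.6057 × 6² / 1² = -489.805200000 eV
Energy at n = 12: E_12 = -13.6057 × 6² / 12² = -3.401425000 eV

The excitation energy is the difference:
ΔE = E_12 - E_1
ΔE = -3.401425000 - (-489.805200000)
ΔE = 486.403775 eV

Since this is positive, energy must be absorbed (photon absorption).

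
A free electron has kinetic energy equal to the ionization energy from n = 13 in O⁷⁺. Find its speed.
1.346e+06 m/s (or 0.44907% of c)

The binding energy at n = 13 for O⁷⁺ is:
E_13 = -13.6057 × 8²/13² = -5.1524544 eV
|E_13| = 5.1524544 eV

Convert to Joules:
KE = 5.1524544 eV × (1.602177 × 10⁻¹⁹ J/eV) = 8.25514e-19 J

Using KE = ½mv²:
v = √(2·KE/m_e)
v = √(2 × 8.25514e-19 J / 9.10938 × 10⁻³¹ kg)
v = 1.346e+06 m/s

This is approximately 0.44907% the speed of light.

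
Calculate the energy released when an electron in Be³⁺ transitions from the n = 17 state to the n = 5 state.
7.954 eV

The energy levels are E_n = -13.6057 Z² eV / n².

Energy at n = 17: E_17 = -13.6057 × 4² / 17² = -0.753257 eV
Energy at n = 5: E_5 = -13.6057 × 4² / 5² = -8.707648 eV

For emission (electron falling to lower state), the photon energy is:
E_photon = E_17 - E_5 = |-0.753257 - (-8.707648)|
E_photon = 7.954 eV

This energy is carried away by the emitted photon.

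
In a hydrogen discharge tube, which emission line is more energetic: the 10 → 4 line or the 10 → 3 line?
10 → 3

Calculate the energy for each transition:

Transition 10 → 4:
ΔE₁ = |E_4 - E_10| = |-13.6057/4² - (-13.6057/10²)|
ΔE₁ = |-0.850356250 - (-0.136057000)| = 0.714299 eV

Transition 10 → 3:
ΔE₂ = |E_3 - E_10| = |-13.6057/3² - (-13.6057/10²)|
ΔE₂ = |-1.511744444 - (-0.136057000)| = 1.375687 eV

Since 1.375687 eV > 0.714299 eV, the transition 10 → 3 emits the more energetic photon.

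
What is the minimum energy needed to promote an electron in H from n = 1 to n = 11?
13.493256 eV

The energy levels of a hydrogen-like atom are E_n = -13.6057 eV / n².

Energy at n = 1: E_1 = -13.6057 / 1² = -13.605700000 eV
Energy at n = 11: E_11 = -13.6057 / 11² = -0.112443802 eV

The excitation energy is the difference:
ΔE = E_11 - E_1
ΔE = -0.112443802 - (-13.605700000)
ΔE = 13.493256 eV

Since this is positive, energy must be absorbed (photon absorption).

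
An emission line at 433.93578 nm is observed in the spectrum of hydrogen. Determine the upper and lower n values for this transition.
n = 5 → n = 2

First, find the photon energy from the wavelength (hc = 1239.84 eV·nm):
E = hc/λ = 1239.84 eV·nm / 433.93578 nm = 2.8571970 eV

The energy levels of hydrogen satisfy E_n = -13.6057 / n² eV, so an emission n_i → n_f releases
ΔE = 13.6057 × (1/n_f² − 1/n_i²) eV.

Setting ΔE equal to the photon energy:
1/n_f² − 1/n_i² = 2.8571970 / 13.6057 = 0.21000000

Since 1/n_i² must be positive, we need 1/n_f² > 0.21000000, i.e. n_f ≤ 2. For each allowed n_f, solve n_i = (1/n_f² − 0.21000000)^(−1/2) and check whether it is a whole number:
  n_f = 1: 1/n_i² = 1.00000000 − 0.21000000 = 0.79000000 → n_i = 1.125  (not an integer) ✗
  n_f = 2: 1/n_i² = 0.25000000 − 0.21000000 = 0.04000000 → n_i = 5.000  → integer, n_i = 5 ✓

Only n_f = 2 gives an integer upper level, n_i = 5.

The transition is from n = 5 to n = 2 (emission).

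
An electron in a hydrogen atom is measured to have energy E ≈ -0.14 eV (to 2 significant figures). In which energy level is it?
n = 10

The exact energy levels follow E_n = -13.6057 eV / n².

The measured value (-0.14 eV) is reported to only 2 significant figures, so we must test candidate n values and see which one matches to that precision.

Candidate energies:
  n = 8:  E = -13.6057/8² = -0.212589 eV
  n = 9:  E = -13.6057/9² = -0.167972 eV
  n = 10:  E = -13.6057/10² = -0.136057 eV  ← matches
  n = 11:  E = -13.6057/11² = -0.112444 eV
  n = 12:  E = -13.6057/12² = -0.094484 eV

Checking against the measurement of -0.14 eV (2 sig figs), only n = 10 agrees:
E_10 = -0.136057 eV, which rounds to -0.14 eV ✓

Therefore n = 10.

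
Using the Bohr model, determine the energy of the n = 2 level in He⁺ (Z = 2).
-13.60570 eV

For hydrogen-like ions, the energy levels scale with Z²:
E_n = -13.6057 Z² / n² eV

For He⁺ (Z = 2) at n = 2:
E_2 = -13.6057 × 2² / 2²
E_2 = -13.6057 × 4 / 4
E_2 = -54.4228 / 4
E_2 = -13.60570 eV

The energy is 4 times more negative than hydrogen at the same n due to the stronger nuclear charge.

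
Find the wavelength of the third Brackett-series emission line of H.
2164.945 nm

The lines of a series are numbered from the longest wavelength (smallest ΔE) outward; the third line is the transition from n = n_f + 3 to n_f.
The Brackett series has all transitions ending at n_f = 4.

For H, the third line (γ-line) is the jump from n = 7 to n = 4:
E_7 = -13.6057 / 7² = -0.277667347 eV
E_4 = -13.6057 / 4² = -0.850356250 eV
ΔE = E_7 - E_4 = 0.572688903 eV

λ = hc/E = 1239.84 eV·nm / 0.572688903 eV
λ = 2164.945 nm

This is the γ-line of the Brackett series in H.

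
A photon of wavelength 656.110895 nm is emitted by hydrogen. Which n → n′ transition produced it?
n = 3 → n = 2

First, find the photon energy from the wavelength (hc = 1239.84 eV·nm):
E = hc/λ = 1239.84 eV·nm / 656.110895 nm = 1.8896806 eV

The energy levels of hydrogen satisfy E_n = -13.6057 / n² eV, so an emission n_i → n_f releases
ΔE = 13.6057 × (1/n_f² − 1/n_i²) eV.

Setting ΔE equal to the photon energy:
1/n_f² − 1/n_i² = 1.8896806 / 13.6057 = 0.13888889

Since 1/n_i² must be positive, we need 1/n_f² > 0.13888889, i.e. n_f ≤ 2. For each allowed n_f, solve n_i = (1/n_f² − 0.13888889)^(−1/2) and check whether it is a whole number:
  n_f = 1: 1/n_i² = 1.00000000 − 0.13888889 = 0.86111111 → n_i = 1.078  (not an integer) ✗
  n_f = 2: 1/n_i² = 0.25000000 − 0.13888889 = 0.11111111 → n_i = 3.000  → integer, n_i = 3 ✓

Only n_f = 2 gives an integer upper level, n_i = 3.

The transition is from n = 3 to n = 2 (emission).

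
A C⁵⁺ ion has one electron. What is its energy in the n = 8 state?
-7.65 eV

For hydrogen-like ions, the energy levels scale with Z²:
E_n = -13.6057 Z² / n² eV

For C⁵⁺ (Z = 6) at n = 8:
E_8 = -13.6057 × 6² / 8²
E_8 = -13.6057 × 36 / 64
E_8 = -489.8052 / 64
E_8 = -7.65 eV

The energy is 36 times more negative than hydrogen at the same n due to the stronger nuclear charge.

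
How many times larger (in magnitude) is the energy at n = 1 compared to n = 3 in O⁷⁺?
9.0000

Using E_n = -13.6057 Z² / n² eV with Z = 8:

E_1 = -13.6057 × 8² / 1² = -870.7648 / 1 = -870.7648000000 eV
E_3 = -13.6057 × 8² / 3² = -870.7648 / 9 = -96.7516444444 eV

The ratio is:
E_1/E_3 = (-870.7648000000) / (-96.7516444444)
E_1/E_3 = (-870.7648/1) / (-870.7648/9)
E_1/E_3 = 9/1
E_1/E_3 = 9.0000
(Note: the Z² factors cancel in the ratio.)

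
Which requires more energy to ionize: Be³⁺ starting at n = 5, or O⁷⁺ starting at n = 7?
O⁷⁺ at n = 7 (E = -17.771 eV)

Using E_n = -13.6057 Z² / n² eV:

Be³⁺ (Z = 4) at n = 5:
E = -13.6057 × 4² / 5² = -13.6057 × 16 / 25 = -8.707648 eV

O⁷⁺ (Z = 8) at n = 7:
E = -13.6057 × 8² / 7² = -13.6057 × 64 / 49 = -17.770710 eV

Since -17.770710 eV < -8.707648 eV,
O⁷⁺ at n = 7 is more tightly bound (requires more energy to ionize).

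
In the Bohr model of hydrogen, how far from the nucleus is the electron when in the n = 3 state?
0.47626 nm (or 4.76259 Å)

The Bohr radius formula is:
r_n = n² a₀ / Z

where a₀ = 0.05291772 nm is the Bohr radius.

For H (Z = 1) at n = 3:
r_3 = 3² × 0.05291772 nm / 1
r_3 = 9 × 0.05291772 nm / 1
r_3 = 0.476259 nm / 1
r_3 = 0.47626 nm

The electron orbits at approximately 0.47626 nm from the nucleus.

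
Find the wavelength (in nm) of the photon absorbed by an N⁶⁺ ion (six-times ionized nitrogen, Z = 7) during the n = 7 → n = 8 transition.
388.80646 nm

First, find the transition energy using E_n = -13.6057 Z² / n² eV:
E_7 = -13.6057 × 7² / 7² = -13.605700000 eV
E_8 = -13.6057 × 7² / 8² = -10.416864063 eV

Photon energy: |ΔE| = |E_8 - E_7| = 3.188835937 eV

Convert to wavelength using E = hc/λ with hc = 1239.84 eV·nm:
λ = hc/E = 1239.84 eV·nm / 3.188835937 eV
λ = 388.80646 nm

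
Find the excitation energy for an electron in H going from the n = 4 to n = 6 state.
0.4724 eV

The energy levels of a hydrogen-like atom are E_n = -13.6057 eV / n².

Energy at n = 4: E_4 = -13.6057 / 4² = -0.8503563 eV
Energy at n = 6: E_6 = -13.6057 / 6² = -0.3779361 eV

The excitation energy is the difference:
ΔE = E_6 - E_4
ΔE = -0.3779361 - (-0.8503563)
ΔE = 0.4724 eV

Since this is positive, energy must be absorbed (photon absorption).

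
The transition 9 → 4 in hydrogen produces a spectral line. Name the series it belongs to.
Brackett series

The spectral series in hydrogen are named based on the final (lower) energy level:
- Lyman series: n_final = 1 (ultraviolet)
- Balmer series: n_final = 2 (visible/near-UV)
- Paschen series: n_final = 3 (infrared)
- Brackett series: n_final = 4 (infrared)
- Pfund series: n_final = 5 (far infrared)

Since this transition ends at n = 4, it belongs to the Brackett series.

For reference, this 9 → 4 line has photon energy
ΔE = 13.6057 eV × (1/4² - 1/9²) = 0.68238464506 eV,
corresponding to wavelength λ = hc/ΔE = 1239.84 eV·nm / 0.68238464506 eV = 1816.92248 nm in the infrared region.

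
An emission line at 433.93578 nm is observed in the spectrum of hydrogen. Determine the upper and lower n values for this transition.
n = 5 → n = 2

First, find the photon energy from the wavelength (hc = 1239.84 eV·nm):
E = hc/λ = 1239.84 eV·nm / 433.93578 nm = 2.8571970 eV

The energy levels of hydrogen satisfy E_n = -13.6057 / n² eV, so an emission n_i → n_f releases
ΔE = 13.6057 × (1/n_f² − 1/n_i²) eV.

Setting ΔE equal to the photon energy:
1/n_f² − 1/n_i² = 2.8571970 / 13.6057 = 0.21000000

Since 1/n_i² must be positive, we need 1/n_f² > 0.21000000, i.e. n_f ≤ 2. For each allowed n_f, solve n_i = (1/n_f² − 0.21000000)^(−1/2) and check whether it is a whole number:
  n_f = 1: 1/n_i² = 1.00000000 − 0.21000000 = 0.79000000 → n_i = 1.125  (not an integer) ✗
  n_f = 2: 1/n_i² = 0.25000000 − 0.21000000 = 0.04000000 → n_i = 5.000  → integer, n_i = 5 ✓

Only n_f = 2 gives an integer upper level, n_i = 5.

The transition is from n = 5 to n = 2 (emission).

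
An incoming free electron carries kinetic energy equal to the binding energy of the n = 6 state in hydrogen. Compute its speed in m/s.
3.64615e+05 m/s (or 0.12162% of c)

The binding energy at n = 6 for hydrogen is:
E_6 = -13.6057/6² = -0.377936111 eV
|E_6| = 0.377936111 eV

Convert to Joules:
KE = 0.377936111 eV × (1.602177 × 10⁻¹⁹ J/eV) = 6.0552054e-20 J

Using KE = ½mv²:
v = √(2·KE/m_e)
v = √(2 × 6.0552054e-20 J / 9.10938 × 10⁻³¹ kg)
v = 3.64615e+05 m/s

This is approximately 0.12162% the speed of light.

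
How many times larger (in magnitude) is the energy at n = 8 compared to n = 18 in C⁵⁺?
5.0625

Using E_n = -13.6057 Z² / n² eV with Z = 6:

E_8 = -13.6057 × 6² / 8² = -489.8052 / 64 = -7.6532062500 eV
E_18 = -13.6057 × 6² / 18² = -489.8052 / 324 = -1.5117444444 eV

The ratio is:
E_8/E_18 = (-7.6532062500) / (-1.5117444444)
E_8/E_18 = (-489.8052/64) / (-489.8052/324)
E_8/E_18 = 324/64
E_8/E_18 = 5.0625
(Note: the Z² factors cancel in the ratio.)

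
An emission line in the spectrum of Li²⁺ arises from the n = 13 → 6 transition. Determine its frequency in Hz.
6.47262e+14 Hz

First, find the transition energy:
E_13 = -13.6057 × 3² / 13² = -0.72456391 eV
E_6 = -13.6057 × 3² / 6² = -3.40142500 eV
|ΔE| = |E_6 - E_13| = 2.67686109 eV

Convert to Joules: E = 2.67686109 eV × (1.602177 × 10⁻¹⁹ J/eV) = 4.2888053e-19 J

Using E = hf:
f = E/h = 4.2888053e-19 J / (6.62607 × 10⁻³⁴ J·s)
f = 6.47262e+14 Hz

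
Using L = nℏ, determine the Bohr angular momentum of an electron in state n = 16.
1.68731e-33 J·s (or 16ℏ)

In the Bohr model, angular momentum is quantized:
L = nℏ

where ℏ = h/(2π) = 1.0545718e-34 J·s

For n = 16:
L = 16 × 1.0545718e-34 J·s
L = 1.68731e-33 J·s

This can also be written as L = 16ℏ.
The angular momentum is an integer multiple of the reduced Planck constant.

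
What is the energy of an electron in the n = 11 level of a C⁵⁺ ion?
-4.048 eV

For hydrogen-like ions, the energy levels scale with Z²:
E_n = -13.6057 Z² / n² eV

For C⁵⁺ (Z = 6) at n = 11:
E_11 = -13.6057 × 6² / 11²
E_11 = -13.6057 × 36 / 121
E_11 = -489.8052 / 121
E_11 = -4.048 eV

The energy is 36 times more negative than hydrogen at the same n due to the stronger nuclear charge.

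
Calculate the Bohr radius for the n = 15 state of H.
11.9065 nm (or 119.0648 Å)

The Bohr radius formula is:
r_n = n² a₀ / Z

where a₀ = 0.0529177 nm is the Bohr radius.

For H (Z = 1) at n = 15:
r_15 = 15² × 0.0529177 nm / 1
r_15 = 225 × 0.0529177 nm / 1
r_15 = 11.90648 nm / 1
r_15 = 11.9065 nm

The electron orbits at approximately 11.9065 nm from the nucleus.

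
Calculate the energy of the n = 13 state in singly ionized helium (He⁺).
-0.32203 eV

For hydrogen-like ions, the energy levels scale with Z²:
E_n = -13.6057 Z² / n² eV

For He⁺ (Z = 2) at n = 13:
E_13 = -13.6057 × 2² / 13²
E_13 = -13.6057 × 4 / 169
E_13 = -54.4228 / 169
E_13 = -0.32203 eV

The energy is 4 times more negative than hydrogen at the same n due to the stronger nuclear charge.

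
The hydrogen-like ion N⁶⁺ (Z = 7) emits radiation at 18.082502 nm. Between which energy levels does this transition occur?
n = 11 → n = 3

First, find the photon energy from the wavelength (hc = 1239.84 eV·nm):
E = hc/λ = 1239.84 eV·nm / 18.082502 nm = 68.565733 eV

The energy levels of N⁶⁺ satisfy E_n = -13.6057 × 7² / n² eV, so an emission n_i → n_f releases
ΔE = 13.6057 × 7² × (1/n_f² − 1/n_i²) eV.

Setting ΔE equal to the photon energy:
1/n_f² − 1/n_i² = 68.565733 / (13.6057 × 7²) = 0.10284665

Since 1/n_i² must be positive, we need 1/n_f² > 0.10284665, i.e. n_f ≤ 3. For each allowed n_f, solve n_i = (1/n_f² − 0.10284665)^(−1/2) and check whether it is a whole number:
  n_f = 1: 1/n_i² = 1.00000000 − 0.10284665 = 0.89715335 → n_i = 1.056  (not an integer) ✗
  n_f = 2: 1/n_i² = 0.25000000 − 0.10284665 = 0.14715335 → n_i = 2.607  (not an integer) ✗
  n_f = 3: 1/n_i² = 0.11111111 − 0.10284665 = 0.00826446 → n_i = 11.000  → integer, n_i = 11 ✓

Only n_f = 3 gives an integer upper level, n_i = 11.

The transition is from n = 11 to n = 3 (emission).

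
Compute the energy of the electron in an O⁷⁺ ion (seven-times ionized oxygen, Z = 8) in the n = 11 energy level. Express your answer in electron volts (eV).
-7.1964 eV

The energy levels of a hydrogen-like atom are given by:
E_n = -13.6057 Z² / n² eV  (with Z = 8 for O⁷⁺)

For n = 11:
E_11 = -13.6057 × 8² / 11²
E_11 = -13.6057 × 64 / 121
E_11 = -7.1964 eV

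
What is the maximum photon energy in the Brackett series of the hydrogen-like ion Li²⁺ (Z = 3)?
7.653206 eV

The series limit corresponds to the transition from n = ∞ to n = 4.
This is the highest energy (shortest wavelength) transition in the Brackett series.

E_∞ = 0 eV
E_4 = -13.6057 × 3² / 4² = -7.653206 eV

Energy at series limit:
ΔE = E_∞ - E_4 = 0 - (-7.653206) = 7.653206 eV

This energy equals the ionization energy from the n = 4 state of Li²⁺.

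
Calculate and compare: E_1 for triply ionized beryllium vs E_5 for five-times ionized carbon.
Be³⁺ at n = 1 (E = -217.691200 eV)

Using E_n = -13.6057 Z² / n² eV:

Be³⁺ (Z = 4) at n = 1:
E = -13.6057 × 4² / 1² = -13.6057 × 16 / 1 = -217.691200000 eV

C⁵⁺ (Z = 6) at n = 5:
E = -13.6057 × 6² / 5² = -13.6057 × 36 / 25 = -19.592208000 eV

Since -217.691200000 eV < -19.592208000 eV,
Be³⁺ at n = 1 is more tightly bound (requires more energy to ionize).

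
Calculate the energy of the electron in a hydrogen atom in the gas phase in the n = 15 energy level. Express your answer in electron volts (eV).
-0.06047 eV

The energy levels of a hydrogen-like atom are given by:
E_n = -13.6057 eV / n²

For n = 15:
E_15 = -13.6057 eV / 15²
E_15 = -13.6057 eV / 225
E_15 = -0.06047 eV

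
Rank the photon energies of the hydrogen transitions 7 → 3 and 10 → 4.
7 → 3

Calculate the energy for each transition:

Transition 7 → 3:
ΔE₁ = |E_3 - E_7| = |-13.6057/3² - (-13.6057/7²)|
ΔE₁ = |-1.511744444444 - (-0.277667346939)| = 1.234077098 eV

Transition 10 → 4:
ΔE₂ = |E_4 - E_10| = |-13.6057/4² - (-13.6057/10²)|
ΔE₂ = |-0.850356250000 - (-0.136057000000)| = 0.714299250 eV

Since 1.234077098 eV > 0.714299250 eV, the transition 7 → 3 emits the more energetic photon.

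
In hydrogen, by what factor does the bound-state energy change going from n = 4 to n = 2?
4.0000

Using E_n = -13.6057 Z² / n² eV with Z = 1:

E_2 = -13.6057 / 2² = -13.6057 / 4 = -3.4014250000 eV
E_4 = -13.6057 / 4² = -13.6057 / 16 = -0.8503562500 eV

The ratio is:
E_2/E_4 = (-3.4014250000) / (-0.8503562500)
E_2/E_4 = (-13.6057/4) / (-13.6057/16)
E_2/E_4 = 16/4
E_2/E_4 = 4.0000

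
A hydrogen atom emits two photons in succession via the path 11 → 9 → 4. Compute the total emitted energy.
0.74 eV

The energy levels of hydrogen are E_n = -13.6057 / n² eV.

First transition (11 → 9):
ΔE₁ = |E_9 - E_11|
ΔE₁ = |-0.16797160 - (-0.11244380)| = 0.05553 eV

Second transition (9 → 4):
ΔE₂ = |E_4 - E_9|
ΔE₂ = |-0.85035625 - (-0.16797160)| = 0.68238 eV

Total energy released:
E_total = ΔE₁ + ΔE₂ = 0.05553 + 0.68238 = 0.74 eV

Note: This equals the direct transition 11 → 4: 0.74 eV ✓
Energy is conserved regardless of the path taken.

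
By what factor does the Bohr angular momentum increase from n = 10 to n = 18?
1.80

In the Bohr model, L_n = nℏ, so the ratio is purely the ratio of quantum numbers:

L_18/L_10 = 18ℏ / 10ℏ = 18/10 = 1.80

The angular momentum scales linearly with n.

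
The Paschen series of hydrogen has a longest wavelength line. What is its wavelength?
1874.60256 nm

The longest wavelength corresponds to the smallest energy transition in the series.
The Paschen series has all transitions ending at n_f = 3.

For H, the first line (α-line) is the jump from n = 4 to n = 3:
E_4 = -13.6057 / 4² = -0.85035625000 eV
E_3 = -13.6057 / 3² = -1.51174444444 eV
ΔE = E_4 - E_3 = 0.66138819444 eV

λ = hc/E = 1239.84 eV·nm / 0.66138819444 eV
λ = 1874.60256 nm

This is the α-line of the Paschen series in H.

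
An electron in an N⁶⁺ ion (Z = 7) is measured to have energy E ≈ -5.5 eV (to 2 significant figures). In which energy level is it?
n = 11

The exact energy levels follow E_n = -13.6057 Z² / n² eV with Z = 7.

The measured value (-5.5 eV) is reported to only 2 significant figures, so we must test candidate n values and see which one matches to that precision.

Candidate energies:
  n = 9:  E = -13.6057 × 7² / 9² = -8.230609 eV
  n = 10:  E = -13.6057 × 7² / 10² = -6.666793 eV
  n = 11:  E = -13.6057 × 7² / 11² = -5.509746 eV  ← matches
  n = 12:  E = -13.6057 × 7² / 12² = -4.629717 eV
  n = 13:  E = -13.6057 × 7² / 13² = -3.944848 eV

Checking against the measurement of -5.5 eV (2 sig figs), only n = 11 agrees:
E_11 = -5.509746 eV, which rounds to -5.5 eV ✓

Therefore n = 11.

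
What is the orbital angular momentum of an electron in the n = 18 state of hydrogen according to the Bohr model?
1.89823e-33 J·s (or 18ℏ)

In the Bohr model, angular momentum is quantized:
L = nℏ

where ℏ = h/(2π) = 1.0545718e-34 J·s

For n = 18:
L = 18 × 1.0545718e-34 J·s
L = 1.89823e-33 J·s

This can also be written as L = 18ℏ.
The angular momentum is an integer multiple of the reduced Planck constant.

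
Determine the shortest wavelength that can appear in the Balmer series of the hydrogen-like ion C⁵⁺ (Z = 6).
10.13 nm

The series limit corresponds to the transition from n = ∞ to n = 2.
This is the highest energy (shortest wavelength) transition in the Balmer series.

E_∞ = 0 eV
E_2 = -13.6057 × 6² / 2² = -122.4513 eV

Energy at series limit:
ΔE = E_∞ - E_2 = 0 - (-122.4513) = 122.4513 eV
λ = hc/E = 1239.84 eV·nm / 122.4513 eV = 10.13 nm

This energy equals the ionization energy from the n = 2 state of C⁵⁺.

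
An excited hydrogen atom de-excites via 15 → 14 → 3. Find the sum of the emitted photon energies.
1.45127 eV

The energy levels of hydrogen are E_n = -13.6057 / n² eV.

First transition (15 → 14):
ΔE₁ = |E_14 - E_15|
ΔE₁ = |-0.06941683673 - (-0.06046977778)| = 0.00894706 eV

Second transition (14 → 3):
ΔE₂ = |E_3 - E_14|
ΔE₂ = |-1.51174444444 - (-0.06941683673)| = 1.44232761 eV

Total energy released:
E_total = ΔE₁ + ΔE₂ = 0.00894706 + 1.44232761 = 1.45127 eV

Note: This equals the direct transition 15 → 3: 1.45127 eV ✓
Energy is conserved regardless of the path taken.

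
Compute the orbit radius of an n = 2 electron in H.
0.211671 nm (or 2.116709 Å)

The Bohr radius formula is:
r_n = n² a₀ / Z

where a₀ = 0.052917721 nm is the Bohr radius.

For H (Z = 1) at n = 2:
r_2 = 2² × 0.052917721 nm / 1
r_2 = 4 × 0.052917721 nm / 1
r_2 = 0.2116709 nm / 1
r_2 = 0.211671 nm

The electron orbits at approximately 0.211671 nm from the nucleus.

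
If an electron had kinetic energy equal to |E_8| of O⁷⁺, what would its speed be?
2.19e+06 m/s (or 0.73% of c)

The binding energy at n = 8 for O⁷⁺ is:
E_8 = -13.6057 × 8²/8² = -13.6057 eV
|E_8| = 13.6057 eV

Convert to Joules:
KE = 13.6057 eV × (1.602177 × 10⁻¹⁹ J/eV) = 2.1799e-18 J

Using KE = ½mv²:
v = √(2·KE/m_e)
v = √(2 × 2.1799e-18 J / 9.10938 × 10⁻³¹ kg)
v = 2.19e+06 m/s

This is approximately 0.73% the speed of light.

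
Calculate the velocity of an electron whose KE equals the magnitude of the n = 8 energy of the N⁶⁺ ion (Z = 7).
1.9142e+06 m/s (or 0.638519% of c)

The binding energy at n = 8 for N⁶⁺ is:
E_8 = -13.6057 × 7²/8² = -10.41686406 eV
|E_8| = 10.41686406 eV

Convert to Joules:
KE = 10.41686406 eV × (1.602177 × 10⁻¹⁹ J/eV) = 1.668966e-18 J

Using KE = ½mv²:
v = √(2·KE/m_e)
v = √(2 × 1.668966e-18 J / 9.10938 × 10⁻³¹ kg)
v = 1.9142e+06 m/s

This is approximately 0.638519% the speed of light.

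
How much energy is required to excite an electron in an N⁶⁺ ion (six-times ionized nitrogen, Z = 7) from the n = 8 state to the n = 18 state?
8.359212 eV

The energy levels of a hydrogen-like atom are E_n = -13.6057 Z² eV / n².

Energy at n = 8: E_8 = -13.6057 × 7² / 8² = -10.416864063 eV
Energy at n = 18: E_18 = -13.6057 × 7² / 18² = -2.057652160 eV

The excitation energy is the difference:
ΔE = E_18 - E_8
ΔE = -2.057652160 - (-10.416864063)
ΔE = 8.359212 eV

Since this is positive, energy must be absorbed (photon absorption).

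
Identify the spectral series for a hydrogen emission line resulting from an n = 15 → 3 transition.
Paschen series

The spectral series in hydrogen are named based on the final (lower) energy level:
- Lyman series: n_final = 1 (ultraviolet)
- Balmer series: n_final = 2 (visible/near-UV)
- Paschen series: n_final = 3 (infrared)
- Brackett series: n_final = 4 (infrared)
- Pfund series: n_final = 5 (far infrared)

Since this transition ends at n = 3, it belongs to the Paschen series.

For reference, this 15 → 3 line has photon energy
ΔE = 13.6057 eV × (1/3² - 1/15²) = 1.451274667 eV,
corresponding to wavelength λ = hc/ΔE = 1239.84 eV·nm / 1.451274667 eV = 854.31106 nm in the infrared region.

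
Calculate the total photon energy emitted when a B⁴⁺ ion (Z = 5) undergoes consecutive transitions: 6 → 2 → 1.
330.69410 eV

The energy levels of B⁴⁺ are E_n = -13.6057 × 5² / n² eV.

First transition (6 → 2):
ΔE₁ = |E_2 - E_6|
ΔE₁ = |-85.03562500000 - (-9.44840277778)| = 75.58722222 eV

Second transition (2 → 1):
ΔE₂ = |E_1 - E_2|
ΔE₂ = |-340.14250000000 - (-85.03562500000)| = 255.10687500 eV

Total energy released:
E_total = ΔE₁ + ΔE₂ = 75.58722222 + 255.10687500 = 330.69410 eV

Note: This equals the direct transition 6 → 1: 330.69410 eV ✓
Energy is conserved regardless of the path taken.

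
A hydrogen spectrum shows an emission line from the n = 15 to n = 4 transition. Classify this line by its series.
Brackett series

The spectral series in hydrogen are named based on the final (lower) energy level:
- Lyman series: n_final = 1 (ultraviolet)
- Balmer series: n_final = 2 (visible/near-UV)
- Paschen series: n_final = 3 (infrared)
- Brackett series: n_final = 4 (infrared)
- Pfund series: n_final = 5 (far infrared)

Since this transition ends at n = 4, it belongs to the Brackett series.

For reference, this 15 → 4 line has photon energy
ΔE = 13.6057 eV × (1/4² - 1/15²) = 0.7898864722 eV,
corresponding to wavelength λ = hc/ΔE = 1239.84 eV·nm / 0.7898864722 eV = 1569.6433 nm in the infrared region.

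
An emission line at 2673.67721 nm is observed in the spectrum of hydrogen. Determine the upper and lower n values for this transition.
n = 13 → n = 5

First, find the photon energy from the wavelength (hc = 1239.84 eV·nm):
E = hc/λ = 1239.84 eV·nm / 2673.67721 nm = 0.46372090 eV

The energy levels of hydrogen satisfy E_n = -13.6057 / n² eV, so an emission n_i → n_f releases
ΔE = 13.6057 × (1/n_f² − 1/n_i²) eV.

Setting ΔE equal to the photon energy:
1/n_f² − 1/n_i² = 0.46372090 / 13.6057 = 0.034082840

Since 1/n_i² must be positive, we need 1/n_f² > 0.034082840, i.e. n_f ≤ 5. For each allowed n_f, solve n_i = (1/n_f² − 0.034082840)^(−1/2) and check whether it is a whole number:
  n_f = 1: 1/n_i² = 1.000000000 − 0.034082840 = 0.965917160 → n_i = 1.017  (not an integer) ✗
  n_f = 2: 1/n_i² = 0.250000000 − 0.034082840 = 0.215917160 → n_i = 2.152  (not an integer) ✗
  n_f = 3: 1/n_i² = 0.111111111 − 0.034082840 = 0.077028271 → n_i = 3.603  (not an integer) ✗
  n_f = 4: 1/n_i² = 0.062500000 − 0.034082840 = 0.028417160 → n_i = 5.932  (not an integer) ✗
  n_f = 5: 1/n_i² = 0.040000000 − 0.034082840 = 0.005917160 → n_i = 13.000  → integer, n_i = 13 ✓

Only n_f = 5 gives an integer upper level, n_i = 13.

The transition is from n = 13 to n = 5 (emission).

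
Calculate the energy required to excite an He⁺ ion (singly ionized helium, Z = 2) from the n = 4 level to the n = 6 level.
1.89 eV

The energy levels of a hydrogen-like atom are E_n = -13.6057 Z² eV / n².

Energy at n = 4: E_4 = -13.6057 × 2² / 4² = -3.40143 eV
Energy at n = 6: E_6 = -13.6057 × 2² / 6² = -1.51174 eV

The excitation energy is the difference:
ΔE = E_6 - E_4
ΔE = -1.51174 - (-3.40143)
ΔE = 1.89 eV

Since this is positive, energy must be absorbed (photon absorption).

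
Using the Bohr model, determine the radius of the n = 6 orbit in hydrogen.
1.9050 nm (or 19.0504 Å)

The Bohr radius formula is:
r_n = n² a₀ / Z

where a₀ = 0.0529177 nm is the Bohr radius.

For H (Z = 1) at n = 6:
r_6 = 6² × 0.0529177 nm / 1
r_6 = 36 × 0.0529177 nm / 1
r_6 = 1.90504 nm / 1
r_6 = 1.9050 nm

The electron orbits at approximately 1.9050 nm from the nucleus.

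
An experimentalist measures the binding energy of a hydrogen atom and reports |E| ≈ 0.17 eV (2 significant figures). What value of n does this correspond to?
n = 9

The exact energy levels follow E_n = -13.6057 eV / n².

The measured value (-0.17 eV) is reported to only 2 significant figures, so we must test candidate n values and see which one matches to that precision.

Candidate energies:
  n = 7:  E = -13.6057/7² = -0.277667 eV
  n = 8:  E = -13.6057/8² = -0.212589 eV
  n = 9:  E = -13.6057/9² = -0.167972 eV  ← matches
  n = 10:  E = -13.6057/10² = -0.136057 eV
  n = 11:  E = -13.6057/11² = -0.112444 eV

Checking against the measurement of -0.17 eV (2 sig figs), only n = 9 agrees:
E_9 = -0.167972 eV, which rounds to -0.17 eV ✓

Therefore n = 9.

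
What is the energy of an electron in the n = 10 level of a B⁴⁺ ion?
-3.401425 eV

For hydrogen-like ions, the energy levels scale with Z²:
E_n = -13.6057 Z² / n² eV

For B⁴⁺ (Z = 5) at n = 10:
E_10 = -13.6057 × 5² / 10²
E_10 = -13.6057 × 25 / 100
E_10 = -340.1425 / 100
E_10 = -3.401425 eV

The energy is 25 times more negative than hydrogen at the same n due to the stronger nuclear charge.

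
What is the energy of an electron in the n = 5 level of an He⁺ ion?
-2.177 eV

For hydrogen-like ions, the energy levels scale with Z²:
E_n = -13.6057 Z² / n² eV

For He⁺ (Z = 2) at n = 5:
E_5 = -13.6057 × 2² / 5²
E_5 = -13.6057 × 4 / 25
E_5 = -54.4228 / 25
E_5 = -2.177 eV

The energy is 4 times more negative than hydrogen at the same n due to the stronger nuclear charge.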